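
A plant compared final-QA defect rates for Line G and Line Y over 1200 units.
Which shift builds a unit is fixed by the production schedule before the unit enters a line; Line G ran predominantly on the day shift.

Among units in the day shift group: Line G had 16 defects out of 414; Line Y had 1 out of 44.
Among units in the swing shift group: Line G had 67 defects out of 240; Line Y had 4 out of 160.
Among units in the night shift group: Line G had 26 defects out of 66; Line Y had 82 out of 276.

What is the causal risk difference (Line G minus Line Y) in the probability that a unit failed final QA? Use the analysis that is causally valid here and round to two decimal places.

The stratified and pooled comparisons disagree (Line Y wins within each shift; Line G wins overall), so the answer turns on the causal role of shift.
Nothing the line does changes shift; the imbalance is an allocation artefact. With shift also predicting the outcome, the pooled figure is confounded, and the within-stratum comparison is the causal one.
Adjusting over the population distribution of shift: 0.382·(0.039−0.023) + 0.333·(0.279−0.025) + 0.285·(0.394−0.297) = +0.118.

+0.12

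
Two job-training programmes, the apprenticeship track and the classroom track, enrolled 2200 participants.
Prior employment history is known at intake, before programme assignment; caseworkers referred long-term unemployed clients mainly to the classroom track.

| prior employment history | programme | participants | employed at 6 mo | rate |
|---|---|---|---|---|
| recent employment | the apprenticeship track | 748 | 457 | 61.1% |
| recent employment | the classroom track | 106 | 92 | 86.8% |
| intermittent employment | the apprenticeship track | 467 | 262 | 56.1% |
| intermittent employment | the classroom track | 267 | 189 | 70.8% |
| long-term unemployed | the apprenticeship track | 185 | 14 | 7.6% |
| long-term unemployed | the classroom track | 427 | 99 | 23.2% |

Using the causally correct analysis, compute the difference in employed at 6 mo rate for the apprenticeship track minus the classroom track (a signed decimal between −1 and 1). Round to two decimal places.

-0.19

The stratified and pooled comparisons disagree (the classroom track wins within each prior employment history; the apprenticeship track wins overall), so the answer turns on the causal role of prior employment history.
Prior employment history differs across programmes for reasons unrelated to any effect of the programme itself, and it separately predicts the outcome — a classic confounder. We must compare within prior employment history levels.
Adjusting over the population distribution of prior employment history: 0.388·(0.611−0.868) + 0.334·(0.561−0.708) + 0.278·(0.076−0.232) = -0.192.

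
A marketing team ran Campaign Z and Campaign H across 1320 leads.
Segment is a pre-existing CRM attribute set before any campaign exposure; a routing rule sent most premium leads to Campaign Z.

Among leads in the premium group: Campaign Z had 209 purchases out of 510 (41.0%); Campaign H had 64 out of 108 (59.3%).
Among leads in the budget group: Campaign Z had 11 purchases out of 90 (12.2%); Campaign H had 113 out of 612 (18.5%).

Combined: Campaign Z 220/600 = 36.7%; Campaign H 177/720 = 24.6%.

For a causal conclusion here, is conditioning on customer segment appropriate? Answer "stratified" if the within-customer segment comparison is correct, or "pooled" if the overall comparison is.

stratified

Within every customer segment level Campaign H has the higher rate, yet pooled Campaign Z does — Simpson's reversal.
The imbalance in customer segment arose from how leads were allocated, not from anything the campaign did; and customer segment independently affects the outcome. The pooled gap is confounded — condition on customer segment.
Within each level — premium: 41.0% vs 59.3%; budget: 12.2% vs 18.5% — Campaign H is higher every time.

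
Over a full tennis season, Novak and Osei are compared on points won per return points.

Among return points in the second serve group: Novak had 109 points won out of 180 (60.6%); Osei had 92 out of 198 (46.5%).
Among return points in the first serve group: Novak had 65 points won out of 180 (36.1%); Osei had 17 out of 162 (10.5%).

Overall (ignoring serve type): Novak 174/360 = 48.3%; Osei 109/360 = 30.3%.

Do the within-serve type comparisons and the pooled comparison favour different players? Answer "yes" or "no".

Within each serve type level (second serve 60.6% vs 46.5%; first serve 36.1% vs 10.5%), Novak has the higher rate every time. Pooled: 48.3% vs 30.3% — Novak has the higher rate overall. They agree.

no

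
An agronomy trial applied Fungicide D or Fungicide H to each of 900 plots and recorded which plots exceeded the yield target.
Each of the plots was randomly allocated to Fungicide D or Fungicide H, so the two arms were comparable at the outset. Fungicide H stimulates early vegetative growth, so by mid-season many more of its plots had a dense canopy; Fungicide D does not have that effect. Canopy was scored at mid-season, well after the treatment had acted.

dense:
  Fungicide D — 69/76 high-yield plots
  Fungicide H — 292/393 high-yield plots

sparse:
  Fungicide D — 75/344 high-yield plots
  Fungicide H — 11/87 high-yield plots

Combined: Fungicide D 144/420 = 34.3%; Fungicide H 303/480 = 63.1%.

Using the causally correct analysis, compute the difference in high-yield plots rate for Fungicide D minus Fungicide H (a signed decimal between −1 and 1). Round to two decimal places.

Fungicide D is higher inside every mid-season canopy stratum but Fungicide H is higher in aggregate. Whether to stratify depends on how mid-season canopy relates to the fungicide.
Mid-season canopy is downstream of the fungicide. One should not condition on a consequence of treatment, so the overall rates are the right comparison.
The causal difference is the pooled difference: 0.343 − 0.631 = -0.288.

-0.29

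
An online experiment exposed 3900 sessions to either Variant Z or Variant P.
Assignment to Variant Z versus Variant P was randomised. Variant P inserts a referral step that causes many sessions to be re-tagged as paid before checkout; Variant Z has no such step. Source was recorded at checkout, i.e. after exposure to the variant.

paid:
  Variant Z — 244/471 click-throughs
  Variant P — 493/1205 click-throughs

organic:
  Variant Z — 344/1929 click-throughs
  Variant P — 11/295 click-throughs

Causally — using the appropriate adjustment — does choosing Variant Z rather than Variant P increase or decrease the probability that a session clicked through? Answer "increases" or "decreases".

decreases

Traffic source lies on the pathway variant → traffic source → outcome, so adjusting for it blocks the indirect effect. For the total causal effect of variant, use the unadjusted pooled rates.
Pooled: Variant Z 24.5% vs Variant P 33.6%; Variant P is higher overall.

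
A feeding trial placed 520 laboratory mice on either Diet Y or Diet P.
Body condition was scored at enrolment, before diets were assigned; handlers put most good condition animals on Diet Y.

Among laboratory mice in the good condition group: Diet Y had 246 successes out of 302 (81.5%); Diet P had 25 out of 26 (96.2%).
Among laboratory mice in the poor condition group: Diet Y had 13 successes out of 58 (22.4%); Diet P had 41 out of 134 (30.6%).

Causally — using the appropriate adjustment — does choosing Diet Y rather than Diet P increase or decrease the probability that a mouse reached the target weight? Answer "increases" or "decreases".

decreases

Nothing the diet does changes starting body condition; the imbalance is an allocation artefact. With starting body condition also predicting the outcome, the pooled figure is confounded, and the within-stratum comparison is the causal one.
Within each level — good condition: 81.5% vs 96.2%; poor condition: 22.4% vs 30.6% — Diet P is higher every time.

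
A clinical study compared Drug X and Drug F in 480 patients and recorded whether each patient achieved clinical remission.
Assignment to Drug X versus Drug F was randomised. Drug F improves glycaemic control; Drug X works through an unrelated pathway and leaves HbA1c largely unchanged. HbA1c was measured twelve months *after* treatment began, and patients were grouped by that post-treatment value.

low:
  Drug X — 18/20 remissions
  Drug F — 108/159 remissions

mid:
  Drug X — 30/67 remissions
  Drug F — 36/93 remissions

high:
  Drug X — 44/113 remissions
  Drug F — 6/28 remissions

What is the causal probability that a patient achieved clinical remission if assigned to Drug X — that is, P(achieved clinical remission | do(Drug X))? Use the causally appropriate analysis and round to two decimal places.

0.46

The stratified and pooled comparisons disagree (Drug X wins within each HbA1c; Drug F wins overall), so the answer turns on the causal role of HbA1c.
HbA1c is recorded after the drug and is itself shifted by it — it sits on the causal path from drug to outcome. Conditioning on a mediator would strip out part of the effect we want; the pooled comparison gives the total causal effect.
So P(outcome | do(Drug X)) is just the pooled rate for Drug X: 92/200 = 0.460.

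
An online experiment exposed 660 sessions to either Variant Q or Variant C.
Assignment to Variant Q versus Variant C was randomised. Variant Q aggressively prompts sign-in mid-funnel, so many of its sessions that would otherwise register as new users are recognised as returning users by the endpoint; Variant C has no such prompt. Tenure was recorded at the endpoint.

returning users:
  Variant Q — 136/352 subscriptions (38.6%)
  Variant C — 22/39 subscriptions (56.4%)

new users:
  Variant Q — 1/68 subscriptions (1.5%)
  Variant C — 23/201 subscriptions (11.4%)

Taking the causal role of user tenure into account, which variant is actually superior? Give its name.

Variant Q

Variant C is higher inside every user tenure stratum but Variant Q is higher in aggregate. Whether to stratify depends on how user tenure relates to the variant.
User tenure lies on the pathway variant → user tenure → outcome, so adjusting for it blocks the indirect effect. For the total causal effect of variant, use the unadjusted pooled rates.
Pooled: Variant Q 32.6% vs Variant C 18.8%; Variant Q is higher overall.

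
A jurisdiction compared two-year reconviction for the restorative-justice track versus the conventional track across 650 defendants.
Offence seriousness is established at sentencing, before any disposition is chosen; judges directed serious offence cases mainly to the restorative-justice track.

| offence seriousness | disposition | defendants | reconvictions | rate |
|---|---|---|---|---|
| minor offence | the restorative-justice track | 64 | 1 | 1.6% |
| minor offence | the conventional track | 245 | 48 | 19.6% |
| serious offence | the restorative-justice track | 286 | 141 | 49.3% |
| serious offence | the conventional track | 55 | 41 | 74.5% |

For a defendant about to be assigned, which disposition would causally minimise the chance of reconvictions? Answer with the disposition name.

the restorative-justice track

Offence seriousness satisfies the back-door criterion: it is not a descendant of the disposition, and it blocks the spurious path from disposition to outcome. Adjusting for it (i.e., using the within-offence seriousness rates) gives the causal effect.
Within each level — minor offence: 1.6% vs 19.6%; serious offence: 49.3% vs 74.5% — the restorative-justice track is lower every time.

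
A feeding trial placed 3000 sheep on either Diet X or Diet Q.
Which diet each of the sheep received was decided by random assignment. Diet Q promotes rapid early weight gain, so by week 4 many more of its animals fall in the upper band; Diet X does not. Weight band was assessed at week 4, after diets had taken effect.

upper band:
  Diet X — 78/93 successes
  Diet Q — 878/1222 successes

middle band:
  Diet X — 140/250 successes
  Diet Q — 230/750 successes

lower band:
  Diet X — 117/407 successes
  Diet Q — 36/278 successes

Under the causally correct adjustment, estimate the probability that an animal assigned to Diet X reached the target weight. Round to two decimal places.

0.45

Because the diet influences week-4 weight band, week-4 weight band is a post-treatment mediator, not a confounder. Stratifying on it would bias the estimate; the causal effect is the crude pooled difference.
So P(outcome | do(Diet X)) is just the pooled rate for Diet X: 335/750 = 0.447.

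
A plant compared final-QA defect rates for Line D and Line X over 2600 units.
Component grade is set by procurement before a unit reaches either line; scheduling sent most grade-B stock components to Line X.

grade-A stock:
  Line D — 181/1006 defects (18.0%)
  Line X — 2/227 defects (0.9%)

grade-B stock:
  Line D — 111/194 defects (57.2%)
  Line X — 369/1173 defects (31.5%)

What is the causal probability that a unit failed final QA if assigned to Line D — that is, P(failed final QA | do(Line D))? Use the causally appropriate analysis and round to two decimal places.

The component grade-specific comparison favours Line X throughout, but the pooled figures favour Line D. The question is whether to condition on component grade.
Component grade satisfies the back-door criterion: it is not a descendant of the line, and it blocks the spurious path from line to outcome. Adjusting for it (i.e., using the within-component grade rates) gives the causal effect.
Standardising Line D to the population component grade mix: 0.474·181/1006 + 0.526·111/194 = 0.386.

0.39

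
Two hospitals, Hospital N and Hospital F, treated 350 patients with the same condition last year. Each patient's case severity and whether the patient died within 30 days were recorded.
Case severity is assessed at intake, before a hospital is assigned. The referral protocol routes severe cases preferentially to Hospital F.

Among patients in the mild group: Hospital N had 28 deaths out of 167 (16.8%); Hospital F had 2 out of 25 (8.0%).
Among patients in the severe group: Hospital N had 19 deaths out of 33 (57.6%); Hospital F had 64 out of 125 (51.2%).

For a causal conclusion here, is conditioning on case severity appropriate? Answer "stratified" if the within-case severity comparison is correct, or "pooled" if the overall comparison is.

stratified

The case severity-specific comparison favours Hospital F throughout, but the pooled figures favour Hospital N. The question is whether to condition on case severity.
Case severity satisfies the back-door criterion: it is not a descendant of the hospital, and it blocks the spurious path from hospital to outcome. Adjusting for it (i.e., using the within-case severity rates) gives the causal effect.
Within each level — mild: 16.8% vs 8.0%; severe: 57.6% vs 51.2% — Hospital F is lower every time.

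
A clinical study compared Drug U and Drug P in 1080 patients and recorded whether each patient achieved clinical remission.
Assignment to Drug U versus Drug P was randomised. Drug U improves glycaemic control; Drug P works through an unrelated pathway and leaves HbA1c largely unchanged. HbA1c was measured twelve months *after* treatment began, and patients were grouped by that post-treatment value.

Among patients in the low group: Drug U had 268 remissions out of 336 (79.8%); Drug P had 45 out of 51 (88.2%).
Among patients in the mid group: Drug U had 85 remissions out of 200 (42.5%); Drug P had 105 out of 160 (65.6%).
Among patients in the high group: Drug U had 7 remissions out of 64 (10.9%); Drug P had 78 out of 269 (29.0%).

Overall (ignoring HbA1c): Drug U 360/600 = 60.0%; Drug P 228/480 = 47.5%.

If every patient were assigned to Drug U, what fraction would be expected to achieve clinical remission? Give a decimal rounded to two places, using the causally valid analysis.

HbA1c is downstream of the drug. One should not condition on a consequence of treatment, so the overall rates are the right comparison.
So P(outcome | do(Drug U)) is just the pooled rate for Drug U: 360/600 = 0.600.

0.60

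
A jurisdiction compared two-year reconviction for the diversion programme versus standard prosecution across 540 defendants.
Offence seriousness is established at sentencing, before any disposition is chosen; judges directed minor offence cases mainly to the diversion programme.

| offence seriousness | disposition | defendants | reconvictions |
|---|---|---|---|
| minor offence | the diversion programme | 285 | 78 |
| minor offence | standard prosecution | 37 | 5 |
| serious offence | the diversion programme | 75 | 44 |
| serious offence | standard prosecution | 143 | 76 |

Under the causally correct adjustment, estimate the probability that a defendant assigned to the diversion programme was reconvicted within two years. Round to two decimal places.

The offence seriousness-specific comparison favours standard prosecution throughout, but the pooled figures favour the diversion programme. The question is whether to condition on offence seriousness.
Nothing the disposition does changes offence seriousness; the imbalance is an allocation artefact. With offence seriousness also predicting the outcome, the pooled figure is confounded, and the within-stratum comparison is the causal one.
Standardising the diversion programme to the population offence seriousness mix: 0.596·78/285 + 0.404·44/75 = 0.400.

0.40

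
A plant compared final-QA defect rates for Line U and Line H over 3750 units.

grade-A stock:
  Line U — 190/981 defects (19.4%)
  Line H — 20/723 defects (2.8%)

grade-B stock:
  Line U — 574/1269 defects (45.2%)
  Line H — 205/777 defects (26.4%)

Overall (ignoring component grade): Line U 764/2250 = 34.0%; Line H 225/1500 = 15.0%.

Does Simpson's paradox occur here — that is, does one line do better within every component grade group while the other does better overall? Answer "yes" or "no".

no

Within each component grade level (grade-A stock 19.4% vs 2.8%; grade-B stock 45.2% vs 26.4%), Line H has the lower rate every time. Pooled: 34.0% vs 15.0% — Line H has the lower rate overall. They agree.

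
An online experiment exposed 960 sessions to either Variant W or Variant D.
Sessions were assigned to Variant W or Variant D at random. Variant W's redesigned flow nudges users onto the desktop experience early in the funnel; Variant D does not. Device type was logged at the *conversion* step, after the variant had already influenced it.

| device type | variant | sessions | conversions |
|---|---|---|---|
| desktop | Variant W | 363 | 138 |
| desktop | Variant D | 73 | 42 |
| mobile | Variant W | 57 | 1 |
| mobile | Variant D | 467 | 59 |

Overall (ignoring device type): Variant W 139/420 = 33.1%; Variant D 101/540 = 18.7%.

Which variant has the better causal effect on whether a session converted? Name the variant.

Device type lies on the pathway variant → device type → outcome, so adjusting for it blocks the indirect effect. For the total causal effect of variant, use the unadjusted pooled rates.
Pooled: Variant W 33.1% vs Variant D 18.7%; Variant W is higher overall.

Variant W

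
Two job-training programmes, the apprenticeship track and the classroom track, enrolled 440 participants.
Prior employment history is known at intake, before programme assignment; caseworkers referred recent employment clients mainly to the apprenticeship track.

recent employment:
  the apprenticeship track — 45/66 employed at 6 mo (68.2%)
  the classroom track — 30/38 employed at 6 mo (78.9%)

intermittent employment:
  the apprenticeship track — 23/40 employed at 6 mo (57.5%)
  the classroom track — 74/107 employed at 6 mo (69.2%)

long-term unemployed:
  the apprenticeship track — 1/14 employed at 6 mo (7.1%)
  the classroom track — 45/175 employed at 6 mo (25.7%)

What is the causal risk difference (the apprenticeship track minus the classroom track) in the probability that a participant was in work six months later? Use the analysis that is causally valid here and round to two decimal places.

Prior employment history is set before the programme has any effect — it is not caused by the programme — and it independently drives the outcome. That makes it a confounder, so the causal comparison is within prior employment history levels.
Adjusting over the population distribution of prior employment history: 0.236·(0.682−0.789) + 0.334·(0.575−0.692) + 0.430·(0.071−0.257) = -0.144.

-0.14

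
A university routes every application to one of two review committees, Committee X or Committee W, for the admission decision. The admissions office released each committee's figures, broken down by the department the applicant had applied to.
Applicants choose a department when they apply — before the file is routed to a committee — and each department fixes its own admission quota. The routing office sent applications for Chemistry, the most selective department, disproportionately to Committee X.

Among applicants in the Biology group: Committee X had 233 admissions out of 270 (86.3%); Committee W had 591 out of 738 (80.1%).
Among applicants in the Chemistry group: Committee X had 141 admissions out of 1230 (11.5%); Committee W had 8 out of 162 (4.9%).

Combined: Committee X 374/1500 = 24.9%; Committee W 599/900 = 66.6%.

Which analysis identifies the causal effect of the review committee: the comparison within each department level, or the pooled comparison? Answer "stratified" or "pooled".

stratified

Within every department level Committee X has the higher rate, yet pooled Committee W does — Simpson's reversal.
Since department is a pre-existing factor (not a product of the review committee) and it affects the outcome on its own, it is a confounder. The stratified rates, not the pooled rate, identify the causal effect.
Within each level — Biology: 86.3% vs 80.1%; Chemistry: 11.5% vs 4.9% — Committee X is higher every time.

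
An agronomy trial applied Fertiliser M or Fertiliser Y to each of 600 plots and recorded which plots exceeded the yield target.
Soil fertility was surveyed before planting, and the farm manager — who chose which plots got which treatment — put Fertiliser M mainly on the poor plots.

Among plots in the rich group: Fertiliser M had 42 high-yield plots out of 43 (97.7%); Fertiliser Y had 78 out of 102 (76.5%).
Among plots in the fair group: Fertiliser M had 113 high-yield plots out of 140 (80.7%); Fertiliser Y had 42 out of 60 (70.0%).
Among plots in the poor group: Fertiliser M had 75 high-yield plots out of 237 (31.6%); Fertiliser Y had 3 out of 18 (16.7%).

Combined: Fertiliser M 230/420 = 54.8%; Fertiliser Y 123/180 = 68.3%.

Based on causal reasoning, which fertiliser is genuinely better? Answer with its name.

Fertiliser M

The soil fertility-specific comparison favours Fertiliser M throughout, but the pooled figures favour Fertiliser Y. The question is whether to condition on soil fertility.
Soil fertility is set before the fertiliser has any effect — it is not caused by the fertiliser — and it independently drives the outcome. That makes it a confounder, so the causal comparison is within soil fertility levels.
Within each level — rich: 97.7% vs 76.5%; fair: 80.7% vs 70.0%; poor: 31.6% vs 16.7% — Fertiliser M is higher every time.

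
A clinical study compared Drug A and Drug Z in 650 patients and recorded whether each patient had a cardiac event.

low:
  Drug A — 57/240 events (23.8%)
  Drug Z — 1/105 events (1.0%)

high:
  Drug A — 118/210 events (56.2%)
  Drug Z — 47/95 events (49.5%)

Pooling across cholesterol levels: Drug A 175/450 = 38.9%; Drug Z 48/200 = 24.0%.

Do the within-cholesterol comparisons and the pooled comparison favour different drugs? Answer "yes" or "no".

Within each cholesterol level (low 23.8% vs 1.0%; high 56.2% vs 49.5%), Drug Z has the lower rate every time. Pooled: 38.9% vs 24.0% — Drug Z has the lower rate overall. They agree.

no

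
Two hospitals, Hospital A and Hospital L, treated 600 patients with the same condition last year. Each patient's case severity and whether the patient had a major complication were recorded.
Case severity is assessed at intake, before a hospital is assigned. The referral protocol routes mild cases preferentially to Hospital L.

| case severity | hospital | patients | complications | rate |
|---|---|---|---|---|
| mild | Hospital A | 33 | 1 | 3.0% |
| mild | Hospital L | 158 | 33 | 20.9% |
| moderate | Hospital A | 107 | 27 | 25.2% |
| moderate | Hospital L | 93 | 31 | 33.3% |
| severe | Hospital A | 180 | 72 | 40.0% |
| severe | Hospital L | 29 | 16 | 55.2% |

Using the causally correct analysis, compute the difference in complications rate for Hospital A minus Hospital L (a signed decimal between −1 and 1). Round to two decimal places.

-0.14

Within every case severity level Hospital A has the lower rate, yet pooled Hospital L does — Simpson's reversal.
Here case severity is a common cause — it drives both which hospital a case falls under and the outcome. The crude comparison mixes populations; the stratum-specific rates are the causally relevant ones.
Adjusting over the population distribution of case severity: 0.318·(0.030−0.209) + 0.333·(0.252−0.333) + 0.348·(0.400−0.552) = -0.137.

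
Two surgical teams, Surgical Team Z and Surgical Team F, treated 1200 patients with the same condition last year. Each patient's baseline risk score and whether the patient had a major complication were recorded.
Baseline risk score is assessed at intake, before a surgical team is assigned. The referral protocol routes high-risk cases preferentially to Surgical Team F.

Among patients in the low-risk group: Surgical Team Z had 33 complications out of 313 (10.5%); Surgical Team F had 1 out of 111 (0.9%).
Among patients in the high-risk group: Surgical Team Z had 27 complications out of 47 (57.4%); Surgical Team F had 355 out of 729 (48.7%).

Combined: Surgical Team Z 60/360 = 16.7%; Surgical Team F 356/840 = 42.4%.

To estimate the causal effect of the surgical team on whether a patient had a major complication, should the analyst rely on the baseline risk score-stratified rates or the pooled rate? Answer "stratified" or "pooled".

stratified

Within every baseline risk score level Surgical Team F has the lower rate, yet pooled Surgical Team Z does — Simpson's reversal.
Here baseline risk score is a common cause — it drives both which surgical team a case falls under and the outcome. The crude comparison mixes populations; the stratum-specific rates are the causally relevant ones.
Within each level — low-risk: 10.5% vs 0.9%; high-risk: 57.4% vs 48.7% — Surgical Team F is lower every time.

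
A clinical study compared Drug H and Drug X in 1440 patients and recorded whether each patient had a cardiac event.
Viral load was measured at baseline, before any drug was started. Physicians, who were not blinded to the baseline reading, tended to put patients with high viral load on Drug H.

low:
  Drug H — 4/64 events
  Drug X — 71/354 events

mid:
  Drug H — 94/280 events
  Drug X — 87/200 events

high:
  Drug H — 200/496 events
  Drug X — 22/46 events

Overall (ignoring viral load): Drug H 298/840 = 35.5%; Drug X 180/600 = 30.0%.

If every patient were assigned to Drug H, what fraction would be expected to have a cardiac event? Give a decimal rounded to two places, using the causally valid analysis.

Here viral load is a common cause — it drives both which drug a case falls under and the outcome. The crude comparison mixes populations; the stratum-specific rates are the causally relevant ones.
Standardising Drug H to the population viral load mix: 0.290·4/64 + 0.333·94/280 + 0.376·200/496 = 0.282.

0.28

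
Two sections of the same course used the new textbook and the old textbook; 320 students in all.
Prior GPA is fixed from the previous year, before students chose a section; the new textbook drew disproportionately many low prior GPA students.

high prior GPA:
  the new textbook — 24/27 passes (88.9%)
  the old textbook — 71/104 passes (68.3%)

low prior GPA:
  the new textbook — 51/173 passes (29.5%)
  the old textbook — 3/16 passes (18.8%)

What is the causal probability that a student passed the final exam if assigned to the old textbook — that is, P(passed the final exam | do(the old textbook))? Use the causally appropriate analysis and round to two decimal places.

Within every prior GPA band level the new textbook has the higher rate, yet pooled the old textbook does — Simpson's reversal.
Prior GPA band differs across teaching methods for reasons unrelated to any effect of the teaching method itself, and it separately predicts the outcome — a classic confounder. We must compare within prior GPA band levels.
Standardising the old textbook to the population prior GPA band mix: 0.409·71/104 + 0.591·3/16 = 0.390.

0.39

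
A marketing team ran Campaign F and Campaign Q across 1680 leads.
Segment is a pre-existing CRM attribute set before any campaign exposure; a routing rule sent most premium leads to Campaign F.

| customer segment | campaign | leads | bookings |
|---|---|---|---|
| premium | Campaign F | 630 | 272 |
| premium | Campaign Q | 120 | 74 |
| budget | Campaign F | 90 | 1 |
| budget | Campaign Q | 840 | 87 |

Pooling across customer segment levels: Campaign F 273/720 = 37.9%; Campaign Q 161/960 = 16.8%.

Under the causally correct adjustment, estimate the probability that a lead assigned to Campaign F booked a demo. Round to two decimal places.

0.20

Nothing the campaign does changes customer segment; the imbalance is an allocation artefact. With customer segment also predicting the outcome, the pooled figure is confounded, and the within-stratum comparison is the causal one.
Standardising Campaign F to the population customer segment mix: 0.446·272/630 + 0.554·1/90 = 0.199.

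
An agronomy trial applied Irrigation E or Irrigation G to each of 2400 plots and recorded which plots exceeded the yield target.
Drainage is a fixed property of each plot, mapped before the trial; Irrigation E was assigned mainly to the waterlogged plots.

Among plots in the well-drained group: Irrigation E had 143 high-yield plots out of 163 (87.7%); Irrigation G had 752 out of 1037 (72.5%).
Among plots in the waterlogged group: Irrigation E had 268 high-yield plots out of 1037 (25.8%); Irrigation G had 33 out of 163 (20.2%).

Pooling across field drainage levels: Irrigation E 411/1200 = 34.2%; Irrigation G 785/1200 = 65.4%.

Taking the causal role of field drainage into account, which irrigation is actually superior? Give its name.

Nothing the irrigation does changes field drainage; the imbalance is an allocation artefact. With field drainage also predicting the outcome, the pooled figure is confounded, and the within-stratum comparison is the causal one.
Within each level — well-drained: 87.7% vs 72.5%; waterlogged: 25.8% vs 20.2% — Irrigation E is higher every time.

Irrigation E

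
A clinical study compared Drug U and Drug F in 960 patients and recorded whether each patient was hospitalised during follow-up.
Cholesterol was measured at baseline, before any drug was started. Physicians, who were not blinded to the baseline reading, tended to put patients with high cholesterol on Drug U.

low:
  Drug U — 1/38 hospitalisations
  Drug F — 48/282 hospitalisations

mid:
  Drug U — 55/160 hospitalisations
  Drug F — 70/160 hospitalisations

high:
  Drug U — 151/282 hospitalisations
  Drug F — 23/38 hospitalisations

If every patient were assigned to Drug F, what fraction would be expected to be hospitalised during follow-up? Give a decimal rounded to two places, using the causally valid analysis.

The stratified and pooled comparisons disagree (Drug U wins within each cholesterol; Drug F wins overall), so the answer turns on the causal role of cholesterol.
The imbalance in cholesterol arose from how patients were allocated, not from anything the drug did; and cholesterol independently affects the outcome. The pooled gap is confounded — condition on cholesterol.
Standardising Drug F to the population cholesterol mix: 0.333·48/282 + 0.333·70/160 + 0.333·23/38 = 0.404.

0.40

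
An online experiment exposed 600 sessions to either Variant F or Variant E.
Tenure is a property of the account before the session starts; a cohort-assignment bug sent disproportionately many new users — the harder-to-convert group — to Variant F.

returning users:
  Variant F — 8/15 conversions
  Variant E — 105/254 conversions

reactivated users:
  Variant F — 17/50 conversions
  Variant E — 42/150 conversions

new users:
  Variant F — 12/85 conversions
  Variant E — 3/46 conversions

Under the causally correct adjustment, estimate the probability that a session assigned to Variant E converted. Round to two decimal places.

0.29

Here user tenure is a common cause — it drives both which variant a case falls under and the outcome. The crude comparison mixes populations; the stratum-specific rates are the causally relevant ones.
Standardising Variant E to the population user tenure mix: 0.448·105/254 + 0.333·42/150 + 0.218·3/46 = 0.293.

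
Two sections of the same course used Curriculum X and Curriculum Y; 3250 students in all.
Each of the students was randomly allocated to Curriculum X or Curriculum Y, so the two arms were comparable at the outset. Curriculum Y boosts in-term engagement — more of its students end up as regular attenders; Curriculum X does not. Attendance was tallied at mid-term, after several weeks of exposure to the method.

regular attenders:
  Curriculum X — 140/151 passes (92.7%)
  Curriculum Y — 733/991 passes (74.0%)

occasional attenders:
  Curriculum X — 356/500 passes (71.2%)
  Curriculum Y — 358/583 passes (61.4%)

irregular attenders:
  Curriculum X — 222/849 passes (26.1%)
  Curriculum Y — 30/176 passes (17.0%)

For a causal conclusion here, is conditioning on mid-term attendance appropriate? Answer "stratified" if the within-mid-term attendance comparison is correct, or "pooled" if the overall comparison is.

Mid-term attendance is downstream of the teaching method. One should not condition on a consequence of treatment, so the overall rates are the right comparison.
Pooled: Curriculum X 47.9% vs Curriculum Y 64.1%; Curriculum Y is higher overall.

pooled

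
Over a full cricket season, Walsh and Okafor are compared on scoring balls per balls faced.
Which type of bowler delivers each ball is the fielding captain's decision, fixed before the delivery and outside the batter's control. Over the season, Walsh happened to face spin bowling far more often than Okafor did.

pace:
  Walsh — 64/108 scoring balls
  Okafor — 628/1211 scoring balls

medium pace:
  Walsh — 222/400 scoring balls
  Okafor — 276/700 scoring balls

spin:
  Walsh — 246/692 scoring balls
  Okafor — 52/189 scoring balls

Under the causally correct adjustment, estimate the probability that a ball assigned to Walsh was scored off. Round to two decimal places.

Since bowling type is a pre-existing factor (not a product of the player) and it affects the outcome on its own, it is a confounder. The stratified rates, not the pooled rate, identify the causal effect.
Standardising Walsh to the population bowling type mix: 0.400·64/108 + 0.333·222/400 + 0.267·246/692 = 0.517.

0.52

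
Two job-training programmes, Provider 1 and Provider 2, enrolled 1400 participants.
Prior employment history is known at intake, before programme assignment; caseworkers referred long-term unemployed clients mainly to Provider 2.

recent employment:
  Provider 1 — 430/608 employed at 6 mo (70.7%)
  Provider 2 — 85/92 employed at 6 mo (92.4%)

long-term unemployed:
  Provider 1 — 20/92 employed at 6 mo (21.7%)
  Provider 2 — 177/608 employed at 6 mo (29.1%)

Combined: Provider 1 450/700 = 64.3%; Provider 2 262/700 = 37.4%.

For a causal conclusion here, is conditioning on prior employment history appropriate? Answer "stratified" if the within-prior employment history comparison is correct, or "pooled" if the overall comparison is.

Within every prior employment history level Provider 2 has the higher rate, yet pooled Provider 1 does — Simpson's reversal.
Since prior employment history is a pre-existing factor (not a product of the programme) and it affects the outcome on its own, it is a confounder. The stratified rates, not the pooled rate, identify the causal effect.
Within each level — recent employment: 70.7% vs 92.4%; long-term unemployed: 21.7% vs 29.1% — Provider 2 is higher every time.

stratified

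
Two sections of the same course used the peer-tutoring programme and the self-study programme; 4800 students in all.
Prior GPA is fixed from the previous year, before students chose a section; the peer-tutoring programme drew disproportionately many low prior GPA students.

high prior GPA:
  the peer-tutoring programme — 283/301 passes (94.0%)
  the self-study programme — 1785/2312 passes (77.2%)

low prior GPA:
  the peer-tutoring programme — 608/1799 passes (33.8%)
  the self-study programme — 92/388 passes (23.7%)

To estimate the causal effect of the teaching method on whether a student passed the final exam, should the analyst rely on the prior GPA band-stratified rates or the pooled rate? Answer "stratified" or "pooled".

Here prior GPA band is a common cause — it drives both which teaching method a case falls under and the outcome. The crude comparison mixes populations; the stratum-specific rates are the causally relevant ones.
Within each level — high prior GPA: 94.0% vs 77.2%; low prior GPA: 33.8% vs 23.7% — the peer-tutoring programme is higher every time.

stratified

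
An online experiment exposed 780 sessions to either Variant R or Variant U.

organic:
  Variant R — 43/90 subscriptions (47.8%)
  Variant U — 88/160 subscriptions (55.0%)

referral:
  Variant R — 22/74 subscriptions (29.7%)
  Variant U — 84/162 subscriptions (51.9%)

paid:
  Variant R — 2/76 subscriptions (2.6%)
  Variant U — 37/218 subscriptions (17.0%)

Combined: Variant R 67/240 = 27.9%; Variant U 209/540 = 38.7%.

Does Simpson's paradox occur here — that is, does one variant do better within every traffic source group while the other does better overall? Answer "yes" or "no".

no

Within each traffic source level (organic 47.8% vs 55.0%; referral 29.7% vs 51.9%; paid 2.6% vs 17.0%), Variant U has the higher rate every time. Pooled: 27.9% vs 38.7% — Variant U has the higher rate overall. They agree.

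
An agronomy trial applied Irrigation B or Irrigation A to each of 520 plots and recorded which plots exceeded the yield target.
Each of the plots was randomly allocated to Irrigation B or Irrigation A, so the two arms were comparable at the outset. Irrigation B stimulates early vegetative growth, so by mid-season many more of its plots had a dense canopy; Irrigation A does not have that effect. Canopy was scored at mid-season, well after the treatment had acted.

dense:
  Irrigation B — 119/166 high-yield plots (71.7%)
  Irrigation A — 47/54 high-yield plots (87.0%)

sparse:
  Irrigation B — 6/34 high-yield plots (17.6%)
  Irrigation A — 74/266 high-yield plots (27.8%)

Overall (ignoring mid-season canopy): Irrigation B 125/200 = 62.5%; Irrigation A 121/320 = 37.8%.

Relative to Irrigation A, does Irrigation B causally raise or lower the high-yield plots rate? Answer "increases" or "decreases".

increases

The stratified and pooled comparisons disagree (Irrigation A wins within each mid-season canopy; Irrigation B wins overall), so the answer turns on the causal role of mid-season canopy.
Stratifying would compare irrigations among plots the irrigations themselves sorted into mid-season canopy groups — a form of selection on an intermediate. The unconditioned pooled rates give the total causal effect.
Pooled: Irrigation B 62.5% vs Irrigation A 37.8%; Irrigation B is higher overall.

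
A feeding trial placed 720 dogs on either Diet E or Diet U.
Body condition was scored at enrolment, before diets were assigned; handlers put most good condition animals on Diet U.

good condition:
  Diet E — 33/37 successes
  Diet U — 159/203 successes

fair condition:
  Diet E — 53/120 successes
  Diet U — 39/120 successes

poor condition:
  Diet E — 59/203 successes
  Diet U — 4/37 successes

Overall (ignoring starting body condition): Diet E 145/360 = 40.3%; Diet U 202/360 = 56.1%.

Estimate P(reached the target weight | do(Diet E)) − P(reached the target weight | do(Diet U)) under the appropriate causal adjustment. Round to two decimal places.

Starting body condition differs across diets for reasons unrelated to any effect of the diet itself, and it separately predicts the outcome — a classic confounder. We must compare within starting body condition levels.
Adjusting over the population distribution of starting body condition: 0.333·(0.892−0.783) + 0.333·(0.442−0.325) + 0.333·(0.291−0.108) = +0.136.

+0.14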